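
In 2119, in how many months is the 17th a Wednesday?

Check the 17th of each month of 2119: Jan 17: Tue, Feb 17: Fri, Mar 17: Fri, Apr 17: Mon, May 17: Wed, Jun 17: Sat, Jul 17: Mon, Aug 17: Thu, Sep 17: Sun, Oct 17: Tue, Nov 17: Fri, Dec 17: Sun.
Wednesday occurs in May — 1 month.

1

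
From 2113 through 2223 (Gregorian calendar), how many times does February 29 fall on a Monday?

Leap years in 2113–2223: 26 of them.
Feb 29 weekday advances by 5 (mod 7) from one leap year to the next four years later (or differs when a century non-leap intervenes).
Leap-day weekdays: 2116:Sat 2120:Thu 2124:Tue 2128:Sun 2132:Fri 2136:Wed 2140:Mon✓ 2144:Sat 2148:Thu 2152:Tue 2156:Sun 2160:Fri 2164:Wed 2168:Mon✓ 2172:Sat 2176:Thu 2180:Tue 2184:Sun 2188:Fri 2192:Wed 2196:Mon✓ 2204:Wed 2208:Mon✓ 2212:Sat 2216:Thu 2220:Tue
Monday: 2140, 2168, 2196, 2208 → 4.

4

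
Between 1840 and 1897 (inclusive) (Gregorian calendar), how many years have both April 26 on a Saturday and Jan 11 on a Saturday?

6

Check each year's weekday for April 26 and Jan 11:
  1840: Sun/Sat  1841: Mon/Mon  1842: Tue/Tue  1843: Wed/Wed  1844: Fri/Thu  1845: Sat/Sat ✓  1846: Sun/Sun  1847: Mon/Mon  1848: Wed/Tue  1849: Thu/Thu  1850: Fri/Fri  1851: Sat/Sat ✓  1852: Mon/Sun  1853: Tue/Tue  …(30 more)…  1884: Sat/Fri  1885: Sun/Sun  1886: Mon/Mon  1887: Tue/Tue  1888: Thu/Wed  1889: Fri/Fri  1890: Sat/Sat ✓  1891: Sun/Sun  1892: Tue/Mon  1893: Wed/Wed  1894: Thu/Thu  1895: Fri/Fri  1896: Sun/Sat  1897: Mon/Mon
Both conditions hold in: 1845, 1851, 1862, 1873, 1879, 1890 — 6.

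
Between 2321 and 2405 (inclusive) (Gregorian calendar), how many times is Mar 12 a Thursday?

Track Mar 12's weekday year by year (advancing +1, or +2 across a Feb 29):
  2321: Sat  2322: Sun (+1)  2323: Mon (+1)  2324: Wed (+2)  2325: Thu (+1) ✓
  2326: Fri (+1)  2327: Sat (+1)  2328: Mon (+2)  2329: Tue (+1)  2330: Wed (+1)
  2331: Thu (+1) ✓  2332: Sat (+2)  2333: Sun (+1)  2334: Mon (+1)  … (57 more years) …
  2392: Thu (+2) ✓  2393: Fri (+1)  2394: Sat (+1)  2395: Sun (+1)  2396: Tue (+2)
  2397: Wed (+1)  2398: Thu (+1) ✓  2399: Fri (+1)  2400: Sun (+2)  2401: Mon (+1)
  2402: Tue (+1)  2403: Wed (+1)  2404: Fri (+2)  2405: Sat (+1)
Thursday years: 2325, 2331, 2336, 2342, 2353, 2359, 2364, 2370, 2381, 2387, 2392, 2398 — 12 in total.

12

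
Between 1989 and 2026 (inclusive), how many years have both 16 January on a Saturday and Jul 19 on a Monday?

4

Check each year's weekday for 16 January and Jul 19:
  1989: Mon/Wed  1990: Tue/Thu  1991: Wed/Fri  1992: Thu/Sun  1993: Sat/Mon ✓  1994: Sun/Tue  1995: Mon/Wed  1996: Tue/Fri  1997: Thu/Sat  1998: Fri/Sun  1999: Sat/Mon ✓  2000: Sun/Wed  2001: Tue/Thu  2002: Wed/Fri  …(10 more)…  2013: Wed/Fri  2014: Thu/Sat  2015: Fri/Sun  2016: Sat/Tue  2017: Mon/Wed  2018: Tue/Thu  2019: Wed/Fri  2020: Thu/Sun  2021: Sat/Mon ✓  2022: Sun/Tue  2023: Mon/Wed  2024: Tue/Fri  2025: Thu/Sat  2026: Fri/Sun
Both conditions hold in: 1993, 1999, 2010, 2021 — 4.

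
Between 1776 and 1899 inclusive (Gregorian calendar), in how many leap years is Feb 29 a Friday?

4

Leap years in 1776–1899: 30 of them.
Feb 29 weekday advances by 5 (mod 7) from one leap year to the next four years later (or differs when a century non-leap intervenes).
Leap-day weekdays: 1776:Thu 1780:Tue 1784:Sun 1788:Fri✓ 1792:Wed 1796:Mon 1804:Wed 1808:Mon 1812:Sat 1816:Thu 1820:Tue 1824:Sun 1828:Fri✓ …(4 more)… 1848:Tue 1852:Sun 1856:Fri✓ 1860:Wed 1864:Mon 1868:Sat 1872:Thu 1876:Tue 1880:Sun 1884:Fri✓ 1888:Wed 1892:Mon 1896:Sat
Friday: 1788, 1828, 1856, 1884 → 4.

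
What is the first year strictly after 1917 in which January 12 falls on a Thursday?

1922

From one year to the next, a fixed date's weekday advances by 1, or by 2 when a Feb 29 lies between the two dates.
1917: January 12 is Friday.
1918: Saturday (+1)
1919: Sunday (+1)
1920: Monday (+1)
1921: Wednesday (+2)
1922: Thursday (+1)
January 12 falls on a Thursday in 1922.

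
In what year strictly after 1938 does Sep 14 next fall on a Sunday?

From one year to the next, a fixed date's weekday advances by 1, or by 2 when a Feb 29 lies between the two dates.
1938: September 14 is Wednesday.
1939: Thursday (+1)
1940: Saturday (+2)
1941: Sunday (+1)
Sep 14 falls on a Sunday in 1941.

1941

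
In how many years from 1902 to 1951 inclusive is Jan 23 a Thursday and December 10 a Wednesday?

6

Check each year's weekday for Jan 23 and December 10:
  1902: Thu/Wed ✓  1903: Fri/Thu  1904: Sat/Sat  1905: Mon/Sun  1906: Tue/Mon  1907: Wed/Tue  1908: Thu/Thu  1909: Sat/Fri  1910: Sun/Sat  1911: Mon/Sun  1912: Tue/Tue  1913: Thu/Wed ✓  1914: Fri/Thu  1915: Sat/Fri  …(22 more)…  1938: Sun/Sat  1939: Mon/Sun  1940: Tue/Tue  1941: Thu/Wed ✓  1942: Fri/Thu  1943: Sat/Fri  1944: Sun/Sun  1945: Tue/Mon  1946: Wed/Tue  1947: Thu/Wed ✓  1948: Fri/Fri  1949: Sun/Sat  1950: Mon/Sun  1951: Tue/Mon
Both conditions hold in: 1902, 1913, 1919, 1930, 1941, 1947 — 6.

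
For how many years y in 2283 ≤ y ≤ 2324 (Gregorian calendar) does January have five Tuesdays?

20

January has 31 days; it has five Tuesdays when Tuesday falls among the first (month-length − 28) days — i.e. when January 1 is one of Tuesday/Monday/Sunday.
January 1 by year: 2283:Mon✓ 2284:Tue✓ 2285:Thu 2286:Fri 2287:Sat 2288:Sun✓ 2289:Tue✓ 2290:Wed 2291:Thu 2292:Fri 2293:Sun✓ 2294:Mon✓ 2295:Tue✓ 2296:Wed 2297:Fri …(12 more)… 2310:Sat 2311:Sun✓ 2312:Mon✓ 2313:Wed 2314:Thu 2315:Fri 2316:Sat 2317:Mon✓ 2318:Tue✓ 2319:Wed 2320:Thu 2321:Sat 2322:Sun✓ 2323:Mon✓ 2324:Tue✓
Years with five Tuesdays: 2283, 2284, 2288, 2289, 2293, 2294, 2295, 2299, 2300, 2301, 2305, 2306, 2307, 2311, 2312, 2317, 2318, 2322, 2323, 2324 → 20.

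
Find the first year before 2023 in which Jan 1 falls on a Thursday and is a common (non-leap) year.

2015

Jan 1 advances by 2 weekdays after a leap year and by 1 after a common year.
2023: Jan 1 is Sunday.
2022: Saturday
2021: Friday
2020: Wednesday (leap)
2019: Tuesday
2018: Monday
2017: Sunday
2016: Friday (leap)
2015: Thursday
2015 begins on a Thursday and is a common year.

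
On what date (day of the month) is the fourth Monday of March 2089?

28

March 1, 2089 is a Tuesday, so the first Monday is the 7th.
The fourth Monday is 7 + 21 = 28.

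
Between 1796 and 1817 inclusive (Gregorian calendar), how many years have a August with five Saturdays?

August has 31 days; it has five Saturdays when Saturday falls among the first (month-length − 28) days — i.e. when August 1 is one of Saturday/Friday/Thursday.
August 1 by year: 1796:Mon 1797:Tue 1798:Wed 1799:Thu✓ 1800:Fri✓ 1801:Sat✓ 1802:Sun 1803:Mon 1804:Wed 1805:Thu✓ 1806:Fri✓ 1807:Sat✓ 1808:Mon 1809:Tue 1810:Wed 1811:Thu✓ 1812:Sat✓ 1813:Sun 1814:Mon 1815:Tue 1816:Thu✓ 1817:Fri✓
Years with five Saturdays: 1799, 1800, 1801, 1805, 1806, 1807, 1811, 1812, 1816, 1817 → 10.

10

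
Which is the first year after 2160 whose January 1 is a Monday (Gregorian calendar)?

Jan 1 advances by 2 weekdays after a leap year and by 1 after a common year.
2160: Jan 1 is Tuesday (leap).
2161: Thursday
2162: Friday
2163: Saturday
2164: Sunday (leap)
2165: Tuesday
2166: Wednesday
2167: Thursday
2168: Friday (leap)
2169: Sunday
2170: Monday
2170 begins on a Monday

2170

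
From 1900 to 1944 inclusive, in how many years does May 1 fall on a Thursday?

Track May 1's weekday year by year (advancing +1, or +2 across a Feb 29):
  1900: Tue  1901: Wed (+1)  1902: Thu (+1) ✓  1903: Fri (+1)  1904: Sun (+2)
  1905: Mon (+1)  1906: Tue (+1)  1907: Wed (+1)  1908: Fri (+2)  1909: Sat (+1)
  1910: Sun (+1)  1911: Mon (+1)  1912: Wed (+2)  1913: Thu (+1) ✓  … (17 more years) …
  1931: Fri (+1)  1932: Sun (+2)  1933: Mon (+1)  1934: Tue (+1)  1935: Wed (+1)
  1936: Fri (+2)  1937: Sat (+1)  1938: Sun (+1)  1939: Mon (+1)  1940: Wed (+2)
  1941: Thu (+1) ✓  1942: Fri (+1)  1943: Sat (+1)  1944: Mon (+2)
Thursday years: 1902, 1913, 1919, 1924, 1930, 1941 — 6 in total.

6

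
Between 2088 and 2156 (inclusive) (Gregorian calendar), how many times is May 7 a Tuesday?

Track May 7's weekday year by year (advancing +1, or +2 across a Feb 29):
  2088: Fri  2089: Sat (+1)  2090: Sun (+1)  2091: Mon (+1)  2092: Wed (+2)
  2093: Thu (+1)  2094: Fri (+1)  2095: Sat (+1)  2096: Mon (+2)  2097: Tue (+1) ✓
  2098: Wed (+1)  2099: Thu (+1)  2100: Fri (+1)  2101: Sat (+1)  … (41 more years) …
  2143: Tue (+1) ✓  2144: Thu (+2)  2145: Fri (+1)  2146: Sat (+1)  2147: Sun (+1)
  2148: Tue (+2) ✓  2149: Wed (+1)  2150: Thu (+1)  2151: Fri (+1)  2152: Sun (+2)
  2153: Mon (+1)  2154: Tue (+1) ✓  2155: Wed (+1)  2156: Fri (+2)
Tuesday years: 2097, 2109, 2115, 2120, 2126, 2137, 2143, 2148, 2154 — 9 in total.

9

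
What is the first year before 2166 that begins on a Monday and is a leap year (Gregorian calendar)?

Jan 1 advances by 2 weekdays after a leap year and by 1 after a common year.
2166: Jan 1 is Wednesday.
2165: Tuesday
2164: Sunday (leap)
2163: Saturday
2162: Friday
2161: Thursday
2160: Tuesday (leap)
2159: Monday
2158: Sunday
2157: Saturday
2156: Thursday (leap)
2155: Wednesday
2154: Tuesday
2153: Monday
2152: Saturday (leap)
2151: Friday
2150: Thursday
2149: Wednesday
2148: Monday (leap)
2148 begins on a Monday and is a leap year.

2148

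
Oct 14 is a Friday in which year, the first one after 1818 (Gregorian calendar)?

1825

From one year to the next, a fixed date's weekday advances by 1, or by 2 when a Feb 29 lies between the two dates.
1818: October 14 is Wednesday.
1819: Thursday (+1)
1820: Saturday (+2)
1821: Sunday (+1)
1822: Monday (+1)
1823: Tuesday (+1)
1824: Thursday (+2)
1825: Friday (+1)
Oct 14 falls on a Friday in 1825.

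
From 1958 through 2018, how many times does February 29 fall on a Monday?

3

Leap years in 1958–2018: 15 of them.
Feb 29 weekday advances by 5 (mod 7) from one leap year to the next four years later (or differs when a century non-leap intervenes).
Leap-day weekdays: 1960:Mon✓ 1964:Sat 1968:Thu 1972:Tue 1976:Sun 1980:Fri 1984:Wed 1988:Mon✓ 1992:Sat 1996:Thu 2000:Tue 2004:Sun 2008:Fri 2012:Wed 2016:Mon✓
Monday: 1960, 1988, 2016 → 3.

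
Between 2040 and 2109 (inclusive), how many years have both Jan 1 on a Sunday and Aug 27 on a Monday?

Check each year's weekday for Jan 1 and Aug 27:
  2040: Sun/Mon ✓  2041: Tue/Tue  2042: Wed/Wed  2043: Thu/Thu  2044: Fri/Sat  2045: Sun/Sun  2046: Mon/Mon  2047: Tue/Tue  2048: Wed/Thu  2049: Fri/Fri  2050: Sat/Sat  2051: Sun/Sun  2052: Mon/Tue  2053: Wed/Wed  …(42 more)…  2096: Sun/Mon ✓  2097: Tue/Tue  2098: Wed/Wed  2099: Thu/Thu  2100: Fri/Fri  2101: Sat/Sat  2102: Sun/Sun  2103: Mon/Mon  2104: Tue/Wed  2105: Thu/Thu  2106: Fri/Fri  2107: Sat/Sat  2108: Sun/Mon ✓  2109: Tue/Tue
Both conditions hold in: 2040, 2068, 2096, 2108 — 4.

4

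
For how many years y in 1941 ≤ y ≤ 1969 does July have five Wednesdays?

July has 31 days; it has five Wednesdays when Wednesday falls among the first (month-length − 28) days — i.e. when July 1 is one of Wednesday/Tuesday/Monday.
July 1 by year: 1941:Tue✓ 1942:Wed✓ 1943:Thu 1944:Sat 1945:Sun 1946:Mon✓ 1947:Tue✓ 1948:Thu 1949:Fri 1950:Sat 1951:Sun 1952:Tue✓ 1953:Wed✓ 1954:Thu 1955:Fri 1956:Sun 1957:Mon✓ 1958:Tue✓ 1959:Wed✓ 1960:Fri 1961:Sat 1962:Sun 1963:Mon✓ 1964:Wed✓ 1965:Thu 1966:Fri 1967:Sat 1968:Mon✓ 1969:Tue✓
Years with five Wednesdays: 1941, 1942, 1946, 1947, 1952, 1953, 1957, 1958, 1959, 1963, 1964, 1968, 1969 → 13.

13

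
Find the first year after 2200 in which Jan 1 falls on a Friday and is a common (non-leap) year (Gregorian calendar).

Jan 1 advances by 2 weekdays after a leap year and by 1 after a common year.
2200: Jan 1 is Wednesday.
2201: Thursday
2202: Friday
2202 begins on a Friday and is a common year.

2202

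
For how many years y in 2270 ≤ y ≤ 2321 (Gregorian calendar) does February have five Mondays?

February has 28 days (29 in leap years); it has five Mondays when Monday falls among the first (month-length − 28) days — i.e. when February 1 is Monday in a leap year (never in a common year).
February 1 by year: 2270:Tue 2271:Wed 2272:Thu 2273:Sat 2274:Sun 2275:Mon 2276:Tue 2277:Thu 2278:Fri 2279:Sat 2280:Sun 2281:Tue 2282:Wed 2283:Thu 2284:Fri …(22 more)… 2307:Fri 2308:Sat 2309:Mon 2310:Tue 2311:Wed 2312:Thu 2313:Sat 2314:Sun 2315:Mon 2316:Tue 2317:Thu 2318:Fri 2319:Sat 2320:Sun 2321:Tue
Years with five Mondays: 2292, 2304 → 2.

2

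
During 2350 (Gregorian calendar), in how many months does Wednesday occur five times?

4

A month of length L has five Wednesdays iff its first Wednesday is on day ≤ L−28 (so day 1–3 in a 31-day month, 1–2 in a 30-day month, day 1 in a leap February).
Checking each month of 2350: Jan starts Sun (31d); Feb starts Wed (28d); Mar starts Wed (31d) ✓; Apr starts Sat (30d); May starts Mon (31d) ✓; Jun starts Thu (30d); Jul starts Sat (31d); Aug starts Tue (31d) ✓; Sep starts Fri (30d); Oct starts Sun (31d); Nov starts Wed (30d) ✓; Dec starts Fri (31d).
Five-Wednesday months: March, May, August, November → 4.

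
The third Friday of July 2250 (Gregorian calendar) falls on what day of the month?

19

July 1, 2250 is a Monday, so the first Friday is the 5th.
The third Friday is 5 + 14 = 19.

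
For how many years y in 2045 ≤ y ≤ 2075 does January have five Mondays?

January has 31 days; it has five Mondays when Monday falls among the first (month-length − 28) days — i.e. when January 1 is one of Monday/Sunday/Saturday.
January 1 by year: 2045:Sun✓ 2046:Mon✓ 2047:Tue 2048:Wed 2049:Fri 2050:Sat✓ 2051:Sun✓ 2052:Mon✓ 2053:Wed 2054:Thu 2055:Fri 2056:Sat✓ 2057:Mon✓ 2058:Tue 2059:Wed 2060:Thu 2061:Sat✓ 2062:Sun✓ 2063:Mon✓ 2064:Tue 2065:Thu 2066:Fri 2067:Sat✓ 2068:Sun✓ 2069:Tue 2070:Wed 2071:Thu 2072:Fri 2073:Sun✓ 2074:Mon✓ 2075:Tue
Years with five Mondays: 2045, 2046, 2050, 2051, 2052, 2056, 2057, 2061, 2062, 2063, 2067, 2068, 2073, 2074 → 14.

14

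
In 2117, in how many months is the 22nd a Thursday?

Check the 22nd of each month of 2117: Jan 22: Fri, Feb 22: Mon, Mar 22: Mon, Apr 22: Thu, May 22: Sat, Jun 22: Tue, Jul 22: Thu, Aug 22: Sun, Sep 22: Wed, Oct 22: Fri, Nov 22: Mon, Dec 22: Wed.
Thursday occurs in April, July — 2 months.

2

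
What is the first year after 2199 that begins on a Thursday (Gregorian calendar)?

Jan 1 advances by 2 weekdays after a leap year and by 1 after a common year.
2199: Jan 1 is Tuesday.
2200: Wednesday
2201: Thursday
2201 begins on a Thursday

2201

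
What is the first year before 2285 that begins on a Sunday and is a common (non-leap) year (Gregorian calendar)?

Jan 1 advances by 2 weekdays after a leap year and by 1 after a common year.
2285: Jan 1 is Thursday.
2284: Tuesday (leap)
2283: Monday
2282: Sunday
2282 begins on a Sunday and is a common year.

2282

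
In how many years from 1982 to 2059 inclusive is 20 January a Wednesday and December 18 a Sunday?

Check each year's weekday for 20 January and December 18:
  1982: Wed/Sat  1983: Thu/Sun  1984: Fri/Tue  1985: Sun/Wed  1986: Mon/Thu  1987: Tue/Fri  1988: Wed/Sun ✓  1989: Fri/Mon  1990: Sat/Tue  1991: Sun/Wed  1992: Mon/Fri  1993: Wed/Sat  1994: Thu/Sun  1995: Fri/Mon  …(50 more)…  2046: Sat/Tue  2047: Sun/Wed  2048: Mon/Fri  2049: Wed/Sat  2050: Thu/Sun  2051: Fri/Mon  2052: Sat/Wed  2053: Mon/Thu  2054: Tue/Fri  2055: Wed/Sat  2056: Thu/Mon  2057: Sat/Tue  2058: Sun/Wed  2059: Mon/Thu
Both conditions hold in: 1988, 2016, 2044 — 3.

3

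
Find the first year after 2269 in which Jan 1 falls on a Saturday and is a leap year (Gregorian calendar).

Jan 1 advances by 2 weekdays after a leap year and by 1 after a common year.
2269: Jan 1 is Friday.
2270: Saturday
2271: Sunday
2272: Monday (leap)
2273: Wednesday
2274: Thursday
2275: Friday
2276: Saturday (leap)
2276 begins on a Saturday and is a leap year.

2276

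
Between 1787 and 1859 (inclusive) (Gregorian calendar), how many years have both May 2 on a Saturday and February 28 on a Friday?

Check each year's weekday for May 2 and February 28:
  1787: Wed/Wed  1788: Fri/Thu  1789: Sat/Sat  1790: Sun/Sun  1791: Mon/Mon  1792: Wed/Tue  1793: Thu/Thu  1794: Fri/Fri  1795: Sat/Sat  1796: Mon/Sun  1797: Tue/Tue  1798: Wed/Wed  1799: Thu/Thu  1800: Fri/Fri  …(45 more)…  1846: Sat/Sat  1847: Sun/Sun  1848: Tue/Mon  1849: Wed/Wed  1850: Thu/Thu  1851: Fri/Fri  1852: Sun/Sat  1853: Mon/Mon  1854: Tue/Tue  1855: Wed/Wed  1856: Fri/Thu  1857: Sat/Sat  1858: Sun/Sun  1859: Mon/Mon
Both conditions hold in: 1812, 1840 — 2.

2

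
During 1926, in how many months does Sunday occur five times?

4

A month of length L has five Sundays iff its first Sunday is on day ≤ L−28 (so day 1–3 in a 31-day month, 1–2 in a 30-day month, day 1 in a leap February).
Checking each month of 1926: Jan starts Fri (31d) ✓; Feb starts Mon (28d); Mar starts Mon (31d); Apr starts Thu (30d); May starts Sat (31d) ✓; Jun starts Tue (30d); Jul starts Thu (31d); Aug starts Sun (31d) ✓; Sep starts Wed (30d); Oct starts Fri (31d) ✓; Nov starts Mon (30d); Dec starts Wed (31d).
Five-Sunday months: January, May, August, October → 4.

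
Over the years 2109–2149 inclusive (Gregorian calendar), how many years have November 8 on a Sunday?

6

Track November 8's weekday year by year (advancing +1, or +2 across a Feb 29):
  2109: Fri  2110: Sat (+1)  2111: Sun (+1) ✓  2112: Tue (+2)  2113: Wed (+1)
  2114: Thu (+1)  2115: Fri (+1)  2116: Sun (+2) ✓  2117: Mon (+1)  2118: Tue (+1)
  2119: Wed (+1)  2120: Fri (+2)  2121: Sat (+1)  2122: Sun (+1) ✓  … (13 more years) …
  2136: Thu (+2)  2137: Fri (+1)  2138: Sat (+1)  2139: Sun (+1) ✓  2140: Tue (+2)
  2141: Wed (+1)  2142: Thu (+1)  2143: Fri (+1)  2144: Sun (+2) ✓  2145: Mon (+1)
  2146: Tue (+1)  2147: Wed (+1)  2148: Fri (+2)  2149: Sat (+1)
Sunday years: 2111, 2116, 2122, 2133, 2139, 2144 — 6 in total.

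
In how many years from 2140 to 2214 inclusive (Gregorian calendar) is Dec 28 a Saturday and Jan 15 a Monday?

Check each year's weekday for Dec 28 and Jan 15:
  2140: Wed/Fri  2141: Thu/Sun  2142: Fri/Mon  2143: Sat/Tue  2144: Mon/Wed  2145: Tue/Fri  2146: Wed/Sat  2147: Thu/Sun  2148: Sat/Mon ✓  2149: Sun/Wed  2150: Mon/Thu  2151: Tue/Fri  2152: Thu/Sat  2153: Fri/Mon  …(47 more)…  2201: Mon/Thu  2202: Tue/Fri  2203: Wed/Sat  2204: Fri/Sun  2205: Sat/Tue  2206: Sun/Wed  2207: Mon/Thu  2208: Wed/Fri  2209: Thu/Sun  2210: Fri/Mon  2211: Sat/Tue  2212: Mon/Wed  2213: Tue/Fri  2214: Wed/Sat
Both conditions hold in: 2148, 2176 — 2.

2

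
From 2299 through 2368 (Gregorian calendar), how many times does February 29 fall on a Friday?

2

Leap years in 2299–2368: 17 of them.
Feb 29 weekday advances by 5 (mod 7) from one leap year to the next four years later (or differs when a century non-leap intervenes).
Leap-day weekdays: 2304:Mon 2308:Sat 2312:Thu 2316:Tue 2320:Sun 2324:Fri✓ 2328:Wed 2332:Mon 2336:Sat 2340:Thu 2344:Tue 2348:Sun 2352:Fri✓ 2356:Wed 2360:Mon 2364:Sat 2368:Thu
Friday: 2324, 2352 → 2.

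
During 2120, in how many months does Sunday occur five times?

4

A month of length L has five Sundays iff its first Sunday is on day ≤ L−28 (so day 1–3 in a 31-day month, 1–2 in a 30-day month, day 1 in a leap February).
Checking each month of 2120: Jan starts Mon (31d); Feb starts Thu (29d); Mar starts Fri (31d) ✓; Apr starts Mon (30d); May starts Wed (31d); Jun starts Sat (30d) ✓; Jul starts Mon (31d); Aug starts Thu (31d); Sep starts Sun (30d) ✓; Oct starts Tue (31d); Nov starts Fri (30d); Dec starts Sun (31d) ✓.
Five-Sunday months: March, June, September, December → 4.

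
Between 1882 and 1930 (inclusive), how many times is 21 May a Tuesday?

Track 21 May's weekday year by year (advancing +1, or +2 across a Feb 29):
  1882: Sun  1883: Mon (+1)  1884: Wed (+2)  1885: Thu (+1)  1886: Fri (+1)
  1887: Sat (+1)  1888: Mon (+2)  1889: Tue (+1) ✓  1890: Wed (+1)  1891: Thu (+1)
  1892: Sat (+2)  1893: Sun (+1)  1894: Mon (+1)  1895: Tue (+1) ✓  … (21 more years) …
  1917: Mon (+1)  1918: Tue (+1) ✓  1919: Wed (+1)  1920: Fri (+2)  1921: Sat (+1)
  1922: Sun (+1)  1923: Mon (+1)  1924: Wed (+2)  1925: Thu (+1)  1926: Fri (+1)
  1927: Sat (+1)  1928: Mon (+2)  1929: Tue (+1) ✓  1930: Wed (+1)
Tuesday years: 1889, 1895, 1901, 1907, 1912, 1918, 1929 — 7 in total.

7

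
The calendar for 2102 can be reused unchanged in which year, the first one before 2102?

2090

Two years share a calendar iff Jan 1 falls on the same weekday and both are leap or both are common. 2102: Jan 1 is Sunday, common year.
2101: Jan 1 Saturday, common
2100: Jan 1 Friday, common
2099: Jan 1 Thursday, common
2098: Jan 1 Wednesday, common
2097: Jan 1 Tuesday, common
2096: Jan 1 Sunday, leap
2095: Jan 1 Saturday, common
2094: Jan 1 Friday, common
2093: Jan 1 Thursday, common
2092: Jan 1 Tuesday, leap
2091: Jan 1 Monday, common
2090: Jan 1 Sunday, common
2090 matches on both conditions.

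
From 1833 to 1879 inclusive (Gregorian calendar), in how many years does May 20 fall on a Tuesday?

7

Track May 20's weekday year by year (advancing +1, or +2 across a Feb 29):
  1833: Mon  1834: Tue (+1) ✓  1835: Wed (+1)  1836: Fri (+2)  1837: Sat (+1)
  1838: Sun (+1)  1839: Mon (+1)  1840: Wed (+2)  1841: Thu (+1)  1842: Fri (+1)
  1843: Sat (+1)  1844: Mon (+2)  1845: Tue (+1) ✓  1846: Wed (+1)  … (19 more years) …
  1866: Sun (+1)  1867: Mon (+1)  1868: Wed (+2)  1869: Thu (+1)  1870: Fri (+1)
  1871: Sat (+1)  1872: Mon (+2)  1873: Tue (+1) ✓  1874: Wed (+1)  1875: Thu (+1)
  1876: Sat (+2)  1877: Sun (+1)  1878: Mon (+1)  1879: Tue (+1) ✓
Tuesday years: 1834, 1845, 1851, 1856, 1862, 1873, 1879 — 7 in total.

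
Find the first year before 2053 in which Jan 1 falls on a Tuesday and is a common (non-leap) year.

2047

Jan 1 advances by 2 weekdays after a leap year and by 1 after a common year.
2053: Jan 1 is Wednesday.
2052: Monday (leap)
2051: Sunday
2050: Saturday
2049: Friday
2048: Wednesday (leap)
2047: Tuesday
2047 begins on a Tuesday and is a common year.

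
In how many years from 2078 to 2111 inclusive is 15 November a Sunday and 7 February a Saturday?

Check each year's weekday for 15 November and 7 February:
  2078: Tue/Mon  2079: Wed/Tue  2080: Fri/Wed  2081: Sat/Fri  2082: Sun/Sat ✓  2083: Mon/Sun  2084: Wed/Mon  2085: Thu/Wed  2086: Fri/Thu  2087: Sat/Fri  2088: Mon/Sat  2089: Tue/Mon  2090: Wed/Tue  2091: Thu/Wed  …(6 more)…  2098: Sat/Fri  2099: Sun/Sat ✓  2100: Mon/Sun  2101: Tue/Mon  2102: Wed/Tue  2103: Thu/Wed  2104: Sat/Thu  2105: Sun/Sat ✓  2106: Mon/Sun  2107: Tue/Mon  2108: Thu/Tue  2109: Fri/Thu  2110: Sat/Fri  2111: Sun/Sat ✓
Both conditions hold in: 2082, 2093, 2099, 2105, 2111 — 5.

5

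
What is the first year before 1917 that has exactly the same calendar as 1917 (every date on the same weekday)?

1906

Two years share a calendar iff Jan 1 falls on the same weekday and both are leap or both are common. 1917: Jan 1 is Monday, common year.
1916: Jan 1 Saturday, leap
1915: Jan 1 Friday, common
1914: Jan 1 Thursday, common
1913: Jan 1 Wednesday, common
1912: Jan 1 Monday, leap
1911: Jan 1 Sunday, common
1910: Jan 1 Saturday, common
1909: Jan 1 Friday, common
1908: Jan 1 Wednesday, leap
1907: Jan 1 Tuesday, common
1906: Jan 1 Monday, common
1906 matches on both conditions.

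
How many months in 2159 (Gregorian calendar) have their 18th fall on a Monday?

1

Check the 18th of each month of 2159: Jan 18: Thu, Feb 18: Sun, Mar 18: Sun, Apr 18: Wed, May 18: Fri, Jun 18: Mon, Jul 18: Wed, Aug 18: Sat, Sep 18: Tue, Oct 18: Thu, Nov 18: Sun, Dec 18: Tue.
Monday occurs in June — 1 month.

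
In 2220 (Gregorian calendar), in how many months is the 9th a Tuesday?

1

Check the 9th of each month of 2220: Jan 9: Sun, Feb 9: Wed, Mar 9: Thu, Apr 9: Sun, May 9: Tue, Jun 9: Fri, Jul 9: Sun, Aug 9: Wed, Sep 9: Sat, Oct 9: Mon, Nov 9: Thu, Dec 9: Sat.
Tuesday occurs in May — 1 month.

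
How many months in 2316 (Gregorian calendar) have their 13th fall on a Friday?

Check the 13th of each month of 2316: Jan 13: Thu, Feb 13: Sun, Mar 13: Mon, Apr 13: Thu, May 13: Sat, Jun 13: Tue, Jul 13: Thu, Aug 13: Sun, Sep 13: Wed, Oct 13: Fri, Nov 13: Mon, Dec 13: Wed.
Friday occurs in October — 1 month.

1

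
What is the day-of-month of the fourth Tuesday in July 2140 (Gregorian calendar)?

July 1, 2140 is a Friday, so the first Tuesday is the 5th.
The fourth Tuesday is 5 + 21 = 26.

26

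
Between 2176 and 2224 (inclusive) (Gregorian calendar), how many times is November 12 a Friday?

7

Track November 12's weekday year by year (advancing +1, or +2 across a Feb 29):
  2176: Tue  2177: Wed (+1)  2178: Thu (+1)  2179: Fri (+1) ✓  2180: Sun (+2)
  2181: Mon (+1)  2182: Tue (+1)  2183: Wed (+1)  2184: Fri (+2) ✓  2185: Sat (+1)
  2186: Sun (+1)  2187: Mon (+1)  2188: Wed (+2)  2189: Thu (+1)  … (21 more years) …
  2211: Tue (+1)  2212: Thu (+2)  2213: Fri (+1) ✓  2214: Sat (+1)  2215: Sun (+1)
  2216: Tue (+2)  2217: Wed (+1)  2218: Thu (+1)  2219: Fri (+1) ✓  2220: Sun (+2)
  2221: Mon (+1)  2222: Tue (+1)  2223: Wed (+1)  2224: Fri (+2) ✓
Friday years: 2179, 2184, 2190, 2202, 2213, 2219, 2224 — 7 in total.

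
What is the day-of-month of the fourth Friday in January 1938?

January 1, 1938 is a Saturday, so the first Friday is the 7th.
The fourth Friday is 7 + 21 = 28.

28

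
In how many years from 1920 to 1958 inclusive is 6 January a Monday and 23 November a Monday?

Check each year's weekday for 6 January and 23 November:
  1920: Tue/Tue  1921: Thu/Wed  1922: Fri/Thu  1923: Sat/Fri  1924: Sun/Sun  1925: Tue/Mon  1926: Wed/Tue  1927: Thu/Wed  1928: Fri/Fri  1929: Sun/Sat  1930: Mon/Sun  1931: Tue/Mon  1932: Wed/Wed  1933: Fri/Thu  …(11 more)…  1945: Sat/Fri  1946: Sun/Sat  1947: Mon/Sun  1948: Tue/Tue  1949: Thu/Wed  1950: Fri/Thu  1951: Sat/Fri  1952: Sun/Sun  1953: Tue/Mon  1954: Wed/Tue  1955: Thu/Wed  1956: Fri/Fri  1957: Sun/Sat  1958: Mon/Sun
Both conditions hold in: 1936 — 1.

1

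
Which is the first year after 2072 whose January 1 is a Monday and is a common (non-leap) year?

Jan 1 advances by 2 weekdays after a leap year and by 1 after a common year.
2072: Jan 1 is Friday (leap).
2073: Sunday
2074: Monday
2074 begins on a Monday and is a common year.

2074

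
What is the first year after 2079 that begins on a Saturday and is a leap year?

2084

Jan 1 advances by 2 weekdays after a leap year and by 1 after a common year.
2079: Jan 1 is Sunday.
2080: Monday (leap)
2081: Wednesday
2082: Thursday
2083: Friday
2084: Saturday (leap)
2084 begins on a Saturday and is a leap year.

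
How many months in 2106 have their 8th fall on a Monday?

3

Check the 8th of each month of 2106: Jan 8: Fri, Feb 8: Mon, Mar 8: Mon, Apr 8: Thu, May 8: Sat, Jun 8: Tue, Jul 8: Thu, Aug 8: Sun, Sep 8: Wed, Oct 8: Fri, Nov 8: Mon, Dec 8: Wed.
Monday occurs in February, March, November — 3 months.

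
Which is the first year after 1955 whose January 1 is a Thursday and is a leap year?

Jan 1 advances by 2 weekdays after a leap year and by 1 after a common year.
1955: Jan 1 is Saturday.
1956: Sunday (leap)
1957: Tuesday
1958: Wednesday
1959: Thursday
1960: Friday (leap)
1961: Sunday
1962: Monday
1963: Tuesday
1964: Wednesday (leap)
1965: Friday
1966: Saturday
1967: Sunday
1968: Monday (leap)
1969: Wednesday
1970: Thursday
1971: Friday
1972: Saturday (leap)
1973: Monday
1974: Tuesday
1975: Wednesday
1976: Thursday (leap)
1976 begins on a Thursday and is a leap year.

1976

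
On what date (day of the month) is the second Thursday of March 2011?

10

March 1, 2011 is a Tuesday, so the first Thursday is the 3rd.
The second Thursday is 3 + 7 = 10.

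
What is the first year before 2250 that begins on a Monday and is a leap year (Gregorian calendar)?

2244

Jan 1 advances by 2 weekdays after a leap year and by 1 after a common year.
2250: Jan 1 is Tuesday.
2249: Monday
2248: Saturday (leap)
2247: Friday
2246: Thursday
2245: Wednesday
2244: Monday (leap)
2244 begins on a Monday and is a leap year.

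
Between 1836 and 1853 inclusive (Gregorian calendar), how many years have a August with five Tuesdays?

9

August has 31 days; it has five Tuesdays when Tuesday falls among the first (month-length − 28) days — i.e. when August 1 is one of Tuesday/Monday/Sunday.
August 1 by year: 1836:Mon✓ 1837:Tue✓ 1838:Wed 1839:Thu 1840:Sat 1841:Sun✓ 1842:Mon✓ 1843:Tue✓ 1844:Thu 1845:Fri 1846:Sat 1847:Sun✓ 1848:Tue✓ 1849:Wed 1850:Thu 1851:Fri 1852:Sun✓ 1853:Mon✓
Years with five Tuesdays: 1836, 1837, 1841, 1842, 1843, 1847, 1848, 1852, 1853 → 9.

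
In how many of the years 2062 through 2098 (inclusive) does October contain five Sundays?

15

October has 31 days; it has five Sundays when Sunday falls among the first (month-length − 28) days — i.e. when October 1 is one of Sunday/Saturday/Friday.
October 1 by year: 2062:Sun✓ 2063:Mon 2064:Wed 2065:Thu 2066:Fri✓ 2067:Sat✓ 2068:Mon 2069:Tue 2070:Wed 2071:Thu 2072:Sat✓ 2073:Sun✓ 2074:Mon 2075:Tue 2076:Thu …(7 more)… 2084:Sun✓ 2085:Mon 2086:Tue 2087:Wed 2088:Fri✓ 2089:Sat✓ 2090:Sun✓ 2091:Mon 2092:Wed 2093:Thu 2094:Fri✓ 2095:Sat✓ 2096:Mon 2097:Tue 2098:Wed
Years with five Sundays: 2062, 2066, 2067, 2072, 2073, 2077, 2078, 2079, 2083, 2084, 2088, 2089, 2090, 2094, 2095 → 15.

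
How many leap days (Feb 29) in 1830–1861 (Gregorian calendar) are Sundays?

Leap years in 1830–1861: 8 of them.
Feb 29 weekday advances by 5 (mod 7) from one leap year to the next four years later (or differs when a century non-leap intervenes).
Leap-day weekdays: 1832:Wed 1836:Mon 1840:Sat 1844:Thu 1848:Tue 1852:Sun✓ 1856:Fri 1860:Wed
Sunday: 1852 → 1.

1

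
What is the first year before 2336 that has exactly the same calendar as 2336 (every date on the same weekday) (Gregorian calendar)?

2308

Two years share a calendar iff Jan 1 falls on the same weekday and both are leap or both are common. 2336: Jan 1 is Wednesday, leap year.
2335: Jan 1 Tuesday, common
2334: Jan 1 Monday, common
2333: Jan 1 Sunday, common
2332: Jan 1 Friday, leap
2331: Jan 1 Thursday, common
2330: Jan 1 Wednesday, common
2329: Jan 1 Tuesday, common
2328: Jan 1 Sunday, leap
2327: Jan 1 Saturday, common
2326: Jan 1 Friday, common
2325: Jan 1 Thursday, common
2324: Jan 1 Tuesday, leap
2323: Jan 1 Monday, common
2322: Jan 1 Sunday, common
2321: Jan 1 Saturday, common
2320: Jan 1 Thursday, leap
2319: Jan 1 Wednesday, common
2318: Jan 1 Tuesday, common
2317: Jan 1 Monday, common
2316: Jan 1 Saturday, leap
2315: Jan 1 Friday, common
2314: Jan 1 Thursday, common
2313: Jan 1 Wednesday, common
2312: Jan 1 Monday, leap
2311: Jan 1 Sunday, common
2310: Jan 1 Saturday, common
2309: Jan 1 Friday, common
2308: Jan 1 Wednesday, leap
2308 matches on both conditions.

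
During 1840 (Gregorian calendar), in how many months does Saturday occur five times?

A month of length L has five Saturdays iff its first Saturday is on day ≤ L−28 (so day 1–3 in a 31-day month, 1–2 in a 30-day month, day 1 in a leap February).
Checking each month of 1840: Jan starts Wed (31d); Feb starts Sat (29d) ✓; Mar starts Sun (31d); Apr starts Wed (30d); May starts Fri (31d) ✓; Jun starts Mon (30d); Jul starts Wed (31d); Aug starts Sat (31d) ✓; Sep starts Tue (30d); Oct starts Thu (31d) ✓; Nov starts Sun (30d); Dec starts Tue (31d).
Five-Saturday months: February, May, August, October → 4.

4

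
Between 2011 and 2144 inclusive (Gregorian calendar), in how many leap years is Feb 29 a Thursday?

Leap years in 2011–2144: 33 of them.
Feb 29 weekday advances by 5 (mod 7) from one leap year to the next four years later (or differs when a century non-leap intervenes).
Leap-day weekdays: 2012:Wed 2016:Mon 2020:Sat 2024:Thu✓ 2028:Tue 2032:Sun 2036:Fri 2040:Wed 2044:Mon 2048:Sat 2052:Thu✓ 2056:Tue 2060:Sun …(7 more)… 2092:Fri 2096:Wed 2104:Fri 2108:Wed 2112:Mon 2116:Sat 2120:Thu✓ 2124:Tue 2128:Sun 2132:Fri 2136:Wed 2140:Mon 2144:Sat
Thursday: 2024, 2052, 2080, 2120 → 4.

4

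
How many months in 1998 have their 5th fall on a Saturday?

Check the 5th of each month of 1998: Jan 5: Mon, Feb 5: Thu, Mar 5: Thu, Apr 5: Sun, May 5: Tue, Jun 5: Fri, Jul 5: Sun, Aug 5: Wed, Sep 5: Sat, Oct 5: Mon, Nov 5: Thu, Dec 5: Sat.
Saturday occurs in September, December — 2 months.

2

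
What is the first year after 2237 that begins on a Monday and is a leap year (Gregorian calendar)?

2244

Jan 1 advances by 2 weekdays after a leap year and by 1 after a common year.
2237: Jan 1 is Sunday.
2238: Monday
2239: Tuesday
2240: Wednesday (leap)
2241: Friday
2242: Saturday
2243: Sunday
2244: Monday (leap)
2244 begins on a Monday and is a leap year.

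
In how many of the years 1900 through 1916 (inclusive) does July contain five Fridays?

July has 31 days; it has five Fridays when Friday falls among the first (month-length − 28) days — i.e. when July 1 is one of Friday/Thursday/Wednesday.
July 1 by year: 1900:Sun 1901:Mon 1902:Tue 1903:Wed✓ 1904:Fri✓ 1905:Sat 1906:Sun 1907:Mon 1908:Wed✓ 1909:Thu✓ 1910:Fri✓ 1911:Sat 1912:Mon 1913:Tue 1914:Wed✓ 1915:Thu✓ 1916:Sat
Years with five Fridays: 1903, 1904, 1908, 1909, 1910, 1914, 1915 → 7.

7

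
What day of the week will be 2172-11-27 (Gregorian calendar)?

Friday

January 1, 2172 is a Wednesday.
November 27 is day 332 of the year, i.e. 331 days after Jan 1.
331 mod 7 = 2, so advance 2 weekdays from Wednesday: Friday.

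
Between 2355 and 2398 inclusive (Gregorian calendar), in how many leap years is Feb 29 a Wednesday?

Leap years in 2355–2398: 11 of them.
Feb 29 weekday advances by 5 (mod 7) from one leap year to the next four years later (or differs when a century non-leap intervenes).
Leap-day weekdays: 2356:Wed✓ 2360:Mon 2364:Sat 2368:Thu 2372:Tue 2376:Sun 2380:Fri 2384:Wed✓ 2388:Mon 2392:Sat 2396:Thu
Wednesday: 2356, 2384 → 2.

2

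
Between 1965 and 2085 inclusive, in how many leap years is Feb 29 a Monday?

Leap years in 1965–2085: 30 of them.
Feb 29 weekday advances by 5 (mod 7) from one leap year to the next four years later (or differs when a century non-leap intervenes).
Leap-day weekdays: 1968:Thu 1972:Tue 1976:Sun 1980:Fri 1984:Wed 1988:Mon✓ 1992:Sat 1996:Thu 2000:Tue 2004:Sun 2008:Fri 2012:Wed 2016:Mon✓ …(4 more)… 2036:Fri 2040:Wed 2044:Mon✓ 2048:Sat 2052:Thu 2056:Tue 2060:Sun 2064:Fri 2068:Wed 2072:Mon✓ 2076:Sat 2080:Thu 2084:Tue
Monday: 1988, 2016, 2044, 2072 → 4.

4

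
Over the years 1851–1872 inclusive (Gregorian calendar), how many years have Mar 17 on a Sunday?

3

Track Mar 17's weekday year by year (advancing +1, or +2 across a Feb 29):
  1851: Mon  1852: Wed (+2)  1853: Thu (+1)  1854: Fri (+1)  1855: Sat (+1)
  1856: Mon (+2)  1857: Tue (+1)  1858: Wed (+1)  1859: Thu (+1)  1860: Sat (+2)
  1861: Sun (+1) ✓  1862: Mon (+1)  1863: Tue (+1)  1864: Thu (+2)  1865: Fri (+1)
  1866: Sat (+1)  1867: Sun (+1) ✓  1868: Tue (+2)  1869: Wed (+1)  1870: Thu (+1)
  1871: Fri (+1)  1872: Sun (+2) ✓
Sunday years: 1861, 1867, 1872 — 3 in total.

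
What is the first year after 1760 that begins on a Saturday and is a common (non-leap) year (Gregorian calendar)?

Jan 1 advances by 2 weekdays after a leap year and by 1 after a common year.
1760: Jan 1 is Tuesday (leap).
1761: Thursday
1762: Friday
1763: Saturday
1763 begins on a Saturday and is a common year.

1763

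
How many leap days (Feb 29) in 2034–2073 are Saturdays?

Leap years in 2034–2073: 10 of them.
Feb 29 weekday advances by 5 (mod 7) from one leap year to the next four years later (or differs when a century non-leap intervenes).
Leap-day weekdays: 2036:Fri 2040:Wed 2044:Mon 2048:Sat✓ 2052:Thu 2056:Tue 2060:Sun 2064:Fri 2068:Wed 2072:Mon
Saturday: 2048 → 1.

1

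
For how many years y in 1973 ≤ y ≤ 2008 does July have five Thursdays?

15

July has 31 days; it has five Thursdays when Thursday falls among the first (month-length − 28) days — i.e. when July 1 is one of Thursday/Wednesday/Tuesday.
July 1 by year: 1973:Sun 1974:Mon 1975:Tue✓ 1976:Thu✓ 1977:Fri 1978:Sat 1979:Sun 1980:Tue✓ 1981:Wed✓ 1982:Thu✓ 1983:Fri 1984:Sun 1985:Mon 1986:Tue✓ 1987:Wed✓ …(6 more)… 1994:Fri 1995:Sat 1996:Mon 1997:Tue✓ 1998:Wed✓ 1999:Thu✓ 2000:Sat 2001:Sun 2002:Mon 2003:Tue✓ 2004:Thu✓ 2005:Fri 2006:Sat 2007:Sun 2008:Tue✓
Years with five Thursdays: 1975, 1976, 1980, 1981, 1982, 1986, 1987, 1992, 1993, 1997, 1998, 1999, 2003, 2004, 2008 → 15.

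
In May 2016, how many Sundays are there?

5

May 2016 has 31 days and begins on Sunday.
The first Sunday is May 1.
Sundays fall on 1, 8, 15, 22, 29 — that's 5.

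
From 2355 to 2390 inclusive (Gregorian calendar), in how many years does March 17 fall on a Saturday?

Track March 17's weekday year by year (advancing +1, or +2 across a Feb 29):
  2355: Thu  2356: Sat (+2) ✓  2357: Sun (+1)  2358: Mon (+1)  2359: Tue (+1)
  2360: Thu (+2)  2361: Fri (+1)  2362: Sat (+1) ✓  2363: Sun (+1)  2364: Tue (+2)
  2365: Wed (+1)  2366: Thu (+1)  2367: Fri (+1)  2368: Sun (+2)  … (8 more years) …
  2377: Thu (+1)  2378: Fri (+1)  2379: Sat (+1) ✓  2380: Mon (+2)  2381: Tue (+1)
  2382: Wed (+1)  2383: Thu (+1)  2384: Sat (+2) ✓  2385: Sun (+1)  2386: Mon (+1)
  2387: Tue (+1)  2388: Thu (+2)  2389: Fri (+1)  2390: Sat (+1) ✓
Saturday years: 2356, 2362, 2373, 2379, 2384, 2390 — 6 in total.

6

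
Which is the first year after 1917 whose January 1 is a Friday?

1926

Jan 1 advances by 2 weekdays after a leap year and by 1 after a common year.
1917: Jan 1 is Monday.
1918: Tuesday
1919: Wednesday
1920: Thursday (leap)
1921: Saturday
1922: Sunday
1923: Monday
1924: Tuesday (leap)
1925: Thursday
1926: Friday
1926 begins on a Friday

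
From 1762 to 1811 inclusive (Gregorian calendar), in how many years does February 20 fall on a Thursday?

Track February 20's weekday year by year (advancing +1, or +2 across a Feb 29):
  1762: Sat  1763: Sun (+1)  1764: Mon (+1)  1765: Wed (+2)  1766: Thu (+1) ✓
  1767: Fri (+1)  1768: Sat (+1)  1769: Mon (+2)  1770: Tue (+1)  1771: Wed (+1)
  1772: Thu (+1) ✓  1773: Sat (+2)  1774: Sun (+1)  1775: Mon (+1)  … (22 more years) …
  1798: Tue (+1)  1799: Wed (+1)  1800: Thu (+1) ✓  1801: Fri (+1)  1802: Sat (+1)
  1803: Sun (+1)  1804: Mon (+1)  1805: Wed (+2)  1806: Thu (+1) ✓  1807: Fri (+1)
  1808: Sat (+1)  1809: Mon (+2)  1810: Tue (+1)  1811: Wed (+1)
Thursday years: 1766, 1772, 1777, 1783, 1794, 1800, 1806 — 7 in total.

7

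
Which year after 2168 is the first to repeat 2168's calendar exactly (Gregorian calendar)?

Two years share a calendar iff Jan 1 falls on the same weekday and both are leap or both are common. 2168: Jan 1 is Friday, leap year.
2169: Jan 1 Sunday, common
2170: Jan 1 Monday, common
2171: Jan 1 Tuesday, common
2172: Jan 1 Wednesday, leap
2173: Jan 1 Friday, common
2174: Jan 1 Saturday, common
2175: Jan 1 Sunday, common
2176: Jan 1 Monday, leap
2177: Jan 1 Wednesday, common
2178: Jan 1 Thursday, common
2179: Jan 1 Friday, common
2180: Jan 1 Saturday, leap
2181: Jan 1 Monday, common
2182: Jan 1 Tuesday, common
2183: Jan 1 Wednesday, common
2184: Jan 1 Thursday, leap
2185: Jan 1 Saturday, common
2186: Jan 1 Sunday, common
2187: Jan 1 Monday, common
2188: Jan 1 Tuesday, leap
2189: Jan 1 Thursday, common
2190: Jan 1 Friday, common
2191: Jan 1 Saturday, common
2192: Jan 1 Sunday, leap
2193: Jan 1 Tuesday, common
2194: Jan 1 Wednesday, common
2195: Jan 1 Thursday, common
2196: Jan 1 Friday, leap
2196 matches on both conditions.

2196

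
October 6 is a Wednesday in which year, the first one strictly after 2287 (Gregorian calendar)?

2297

From one year to the next, a fixed date's weekday advances by 1, or by 2 when a Feb 29 lies between the two dates.
2287: October 6 is Thursday.
2288: Saturday (+2)
2289: Sunday (+1)
2290: Monday (+1)
2291: Tuesday (+1)
2292: Thursday (+2)
2293: Friday (+1)
2294: Saturday (+1)
2295: Sunday (+1)
2296: Tuesday (+2)
2297: Wednesday (+1)
October 6 falls on a Wednesday in 2297.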